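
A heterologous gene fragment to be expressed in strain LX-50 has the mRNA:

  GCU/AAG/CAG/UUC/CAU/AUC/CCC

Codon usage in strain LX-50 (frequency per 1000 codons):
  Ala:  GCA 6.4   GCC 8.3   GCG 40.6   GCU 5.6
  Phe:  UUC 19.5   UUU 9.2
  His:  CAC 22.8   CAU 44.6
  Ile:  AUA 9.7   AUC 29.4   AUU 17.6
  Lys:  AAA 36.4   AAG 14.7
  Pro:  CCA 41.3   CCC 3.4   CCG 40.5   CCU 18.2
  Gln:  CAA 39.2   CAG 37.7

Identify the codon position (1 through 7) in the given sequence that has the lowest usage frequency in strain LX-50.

7

Codon 1 GCU (Ala): 5.6 per 1000.
Codon 2 AAG (Lys): 14.7 per 1000.
Codon 3 CAG (Gln): 37.7 per 1000.
Codon 4 UUC (Phe): 19.5 per 1000.
Codon 5 CAU (His): 44.6 per 1000.
Codon 6 AUC (Ile): 29.4 per 1000.
Codon 7 CCC (Pro): 3.4 per 1000.
Lowest frequency is 3.4 at codon 7.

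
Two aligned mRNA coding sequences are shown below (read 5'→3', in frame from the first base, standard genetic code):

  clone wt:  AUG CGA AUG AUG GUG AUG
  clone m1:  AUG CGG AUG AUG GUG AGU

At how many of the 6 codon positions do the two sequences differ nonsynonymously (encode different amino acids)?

Codon 1: AUG Met / AUG Met — identical.
Codon 2: CGA Arg / CGG Arg — synonymous.
Codon 3: AUG Met / AUG Met — identical.
Codon 4: AUG Met / AUG Met — identical.
Codon 5: GUG Val / GUG Val — identical.
Codon 6: AUG Met / AGU Ser — nonsynonymous.
Nonsynonymous differences: 1.

1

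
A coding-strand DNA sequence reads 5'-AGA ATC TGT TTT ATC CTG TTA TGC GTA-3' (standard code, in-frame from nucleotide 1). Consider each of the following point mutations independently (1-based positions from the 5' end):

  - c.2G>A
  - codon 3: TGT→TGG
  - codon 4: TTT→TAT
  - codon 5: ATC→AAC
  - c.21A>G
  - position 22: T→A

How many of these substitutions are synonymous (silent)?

Codon 1: AGA (Arg) → AAA (Lys) — missense.
Codon 3: TGT (Cys) → TGG (Trp) — missense.
Codon 4: TTT (Phe) → TAT (Tyr) — missense.
Codon 5: ATC (Ile) → AAC (Asn) — missense.
Codon 7: TTA (Leu) → TTG (Leu) — synonymous.
Codon 8: TGC (Cys) → AGC (Ser) — missense.
Synonymous: 1 of 6.

1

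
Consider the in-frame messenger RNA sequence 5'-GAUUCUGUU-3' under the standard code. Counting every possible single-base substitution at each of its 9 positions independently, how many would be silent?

7

Codon 1 (GAU, Asp): 1 synonymous substitution.
Codon 2 (UCU, Ser): 3 synonymous substitutions.
Codon 3 (GUU, Val): 3 synonymous substitutions.
Total: 1 + 3 + 3 = 7.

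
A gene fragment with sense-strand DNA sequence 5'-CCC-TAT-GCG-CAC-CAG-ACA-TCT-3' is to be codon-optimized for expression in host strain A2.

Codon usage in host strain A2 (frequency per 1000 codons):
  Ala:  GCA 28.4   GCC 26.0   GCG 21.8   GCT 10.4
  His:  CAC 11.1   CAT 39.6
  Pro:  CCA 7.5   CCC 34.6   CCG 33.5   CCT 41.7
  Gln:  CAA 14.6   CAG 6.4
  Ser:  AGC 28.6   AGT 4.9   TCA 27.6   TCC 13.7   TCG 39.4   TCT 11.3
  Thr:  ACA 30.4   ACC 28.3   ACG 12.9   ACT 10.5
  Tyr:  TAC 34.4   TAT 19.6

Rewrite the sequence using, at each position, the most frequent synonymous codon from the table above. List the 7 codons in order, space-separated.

Codon 1 (Pro): best is CCT at 41.7.
Codon 2 (Tyr): best is TAC at 34.4.
Codon 3 (Ala): best is GCA at 28.4.
Codon 4 (His): best is CAT at 39.6.
Codon 5 (Gln): best is CAA at 14.6.
Codon 6 (Thr): best is ACA at 30.4.
Codon 7 (Ser): best is TCG at 39.4.

CCT TAC GCA CAT CAA ACA TCG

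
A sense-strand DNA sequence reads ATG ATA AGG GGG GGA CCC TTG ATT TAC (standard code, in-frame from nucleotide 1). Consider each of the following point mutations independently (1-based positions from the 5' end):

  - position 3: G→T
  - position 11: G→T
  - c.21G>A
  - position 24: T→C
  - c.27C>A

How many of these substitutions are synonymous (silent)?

Codon 1: ATG (Met) → ATT (Ile) — missense.
Codon 4: GGG (Gly) → GTG (Val) — missense.
Codon 7: TTG (Leu) → TTA (Leu) — synonymous.
Codon 8: ATT (Ile) → ATC (Ile) — synonymous.
Codon 9: TAC (Tyr) → TAA (Stop) — nonsense.
Synonymous: 2 of 5.

2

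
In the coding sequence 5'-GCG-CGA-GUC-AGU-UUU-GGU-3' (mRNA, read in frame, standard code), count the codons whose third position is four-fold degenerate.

4

Codon 1 GCG (Ala): third position 4-fold.
Codon 2 CGA (Arg): third position 4-fold.
Codon 3 GUC (Val): third position 4-fold.
Codon 4 AGU (Ser): third position 2-fold.
Codon 5 UUU (Phe): third position 2-fold.
Codon 6 GGU (Gly): third position 4-fold.
Four-fold degenerate third positions: 4.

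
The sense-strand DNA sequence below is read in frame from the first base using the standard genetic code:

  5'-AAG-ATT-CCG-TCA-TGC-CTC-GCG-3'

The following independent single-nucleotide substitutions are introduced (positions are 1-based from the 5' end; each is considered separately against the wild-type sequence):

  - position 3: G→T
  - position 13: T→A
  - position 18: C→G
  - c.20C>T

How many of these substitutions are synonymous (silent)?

Codon 1: AAG (Lys) → AAT (Asn) — missense.
Codon 5: TGC (Cys) → AGC (Ser) — missense.
Codon 6: CTC (Leu) → CTG (Leu) — synonymous.
Codon 7: GCG (Ala) → GTG (Val) — missense.
Synonymous: 1 of 4.

1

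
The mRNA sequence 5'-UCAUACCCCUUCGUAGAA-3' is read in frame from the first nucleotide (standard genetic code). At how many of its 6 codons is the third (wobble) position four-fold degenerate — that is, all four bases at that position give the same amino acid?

Codon 1 UCA (Ser): third position 4-fold.
Codon 2 UAC (Tyr): third position 2-fold.
Codon 3 CCC (Pro): third position 4-fold.
Codon 4 UUC (Phe): third position 2-fold.
Codon 5 GUA (Val): third position 4-fold.
Codon 6 GAA (Glu): third position 2-fold.
Four-fold degenerate third positions: 3.

3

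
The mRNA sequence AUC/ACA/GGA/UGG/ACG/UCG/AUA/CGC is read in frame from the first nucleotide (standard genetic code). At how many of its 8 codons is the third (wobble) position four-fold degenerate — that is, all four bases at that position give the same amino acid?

Codon 1 AUC (Ile): third position 3-fold.
Codon 2 ACA (Thr): third position 4-fold.
Codon 3 GGA (Gly): third position 4-fold.
Codon 4 UGG (Trp): third position 1-fold.
Codon 5 ACG (Thr): third position 4-fold.
Codon 6 UCG (Ser): third position 4-fold.
Codon 7 AUA (Ile): third position 3-fold.
Codon 8 CGC (Arg): third position 4-fold.
Four-fold degenerate third positions: 5.

5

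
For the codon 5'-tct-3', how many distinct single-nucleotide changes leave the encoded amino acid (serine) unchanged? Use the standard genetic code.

3

Position 1: none → 0 synonymous.
Position 2: none → 0 synonymous.
Position 3: TCC, TCA, TCG → 3 synonymous.
Total: 0 + 0 + 3 = 3.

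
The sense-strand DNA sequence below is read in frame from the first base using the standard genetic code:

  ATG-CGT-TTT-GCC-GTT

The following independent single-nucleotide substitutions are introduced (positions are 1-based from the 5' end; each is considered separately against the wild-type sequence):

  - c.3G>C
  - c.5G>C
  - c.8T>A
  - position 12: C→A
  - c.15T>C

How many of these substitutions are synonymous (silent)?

Codon 1: ATG (Met) → ATC (Ile) — missense.
Codon 2: CGT (Arg) → CCT (Pro) — missense.
Codon 3: TTT (Phe) → TAT (Tyr) — missense.
Codon 4: GCC (Ala) → GCA (Ala) — synonymous.
Codon 5: GTT (Val) → GTC (Val) — synonymous.
Synonymous: 2 of 5.

2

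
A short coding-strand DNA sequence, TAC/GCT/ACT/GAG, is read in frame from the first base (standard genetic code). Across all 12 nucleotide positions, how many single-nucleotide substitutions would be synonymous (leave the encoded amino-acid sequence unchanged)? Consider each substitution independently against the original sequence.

8

Codon 1 (TAC, Tyr): 1 synonymous substitution.
Codon 2 (GCT, Ala): 3 synonymous substitutions.
Codon 3 (ACT, Thr): 3 synonymous substitutions.
Codon 4 (GAG, Glu): 1 synonymous substitution.
Total: 1 + 3 + 3 + 1 = 8.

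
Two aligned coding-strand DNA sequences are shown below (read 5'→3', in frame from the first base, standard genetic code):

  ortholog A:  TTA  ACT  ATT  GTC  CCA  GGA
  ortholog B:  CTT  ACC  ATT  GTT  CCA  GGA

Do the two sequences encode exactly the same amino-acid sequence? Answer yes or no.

Codon 1: TTA Leu / CTT Leu — synonymous.
Codon 2: ACT Thr / ACC Thr — synonymous.
Codon 3: ATT Ile / ATT Ile — identical.
Codon 4: GTC Val / GTT Val — synonymous.
Codon 5: CCA Pro / CCA Pro — identical.
Codon 6: GGA Gly / GGA Gly — identical.
Nonsynonymous differences: 0 → same protein.

yes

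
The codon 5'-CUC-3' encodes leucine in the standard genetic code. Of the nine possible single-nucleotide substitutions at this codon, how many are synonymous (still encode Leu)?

3

Position 1: none → 0 synonymous.
Position 2: none → 0 synonymous.
Position 3: CUU, CUA, CUG → 3 synonymous.
Total: 0 + 0 + 3 = 3.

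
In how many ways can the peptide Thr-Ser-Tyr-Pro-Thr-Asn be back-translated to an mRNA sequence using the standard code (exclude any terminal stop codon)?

Thr: 4 codons.
Ser: 6 codons.
Tyr: 2 codons.
Pro: 4 codons.
Thr: 4 codons.
Asn: 2 codons.
4 × 6 × 2 × 4 × 4 × 2 = 1536.

1536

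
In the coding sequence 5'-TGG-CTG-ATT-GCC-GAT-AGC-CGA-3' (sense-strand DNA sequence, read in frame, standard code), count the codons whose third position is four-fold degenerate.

3

Codon 1 TGG (Trp): third position 1-fold.
Codon 2 CTG (Leu): third position 4-fold.
Codon 3 ATT (Ile): third position 3-fold.
Codon 4 GCC (Ala): third position 4-fold.
Codon 5 GAT (Asp): third position 2-fold.
Codon 6 AGC (Ser): third position 2-fold.
Codon 7 CGA (Arg): third position 4-fold.
Four-fold degenerate third positions: 3.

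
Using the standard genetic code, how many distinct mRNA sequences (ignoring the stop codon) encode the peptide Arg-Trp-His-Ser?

Arg: 6 codons.
Trp: 1 codon.
His: 2 codons.
Ser: 6 codons.
6 × 1 × 2 × 6 = 72.

72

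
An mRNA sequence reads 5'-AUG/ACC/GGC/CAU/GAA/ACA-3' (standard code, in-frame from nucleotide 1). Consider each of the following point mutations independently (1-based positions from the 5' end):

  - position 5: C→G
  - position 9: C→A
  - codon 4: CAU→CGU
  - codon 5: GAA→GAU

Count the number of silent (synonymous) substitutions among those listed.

1

Codon 2: ACC (Thr) → AGC (Ser) — missense.
Codon 3: GGC (Gly) → GGA (Gly) — synonymous.
Codon 4: CAU (His) → CGU (Arg) — missense.
Codon 5: GAA (Glu) → GAU (Asp) — missense.
Synonymous: 1 of 4.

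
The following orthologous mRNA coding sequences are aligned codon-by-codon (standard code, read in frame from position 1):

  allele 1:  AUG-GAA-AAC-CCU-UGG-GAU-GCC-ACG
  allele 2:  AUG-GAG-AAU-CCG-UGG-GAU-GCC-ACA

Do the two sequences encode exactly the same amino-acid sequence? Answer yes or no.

Codon 1: AUG Met / AUG Met — identical.
Codon 2: GAA Glu / GAG Glu — synonymous.
Codon 3: AAC Asn / AAU Asn — synonymous.
Codon 4: CCU Pro / CCG Pro — synonymous.
Codon 5: UGG Trp / UGG Trp — identical.
Codon 6: GAU Asp / GAU Asp — identical.
Codon 7: GCC Ala / GCC Ala — identical.
Codon 8: ACG Thr / ACA Thr — synonymous.
Nonsynonymous differences: 0 → same protein.

yes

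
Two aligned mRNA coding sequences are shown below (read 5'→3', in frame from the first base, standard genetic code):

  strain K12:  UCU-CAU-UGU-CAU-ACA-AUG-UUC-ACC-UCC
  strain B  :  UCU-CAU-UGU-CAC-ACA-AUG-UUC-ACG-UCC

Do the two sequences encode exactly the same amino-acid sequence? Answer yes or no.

yes

Codon 1: UCU Ser / UCU Ser — identical.
Codon 2: CAU His / CAU His — identical.
Codon 3: UGU Cys / UGU Cys — identical.
Codon 4: CAU His / CAC His — synonymous.
Codon 5: ACA Thr / ACA Thr — identical.
Codon 6: AUG Met / AUG Met — identical.
Codon 7: UUC Phe / UUC Phe — identical.
Codon 8: ACC Thr / ACG Thr — synonymous.
Codon 9: UCC Ser / UCC Ser — identical.
Nonsynonymous differences: 0 → same protein.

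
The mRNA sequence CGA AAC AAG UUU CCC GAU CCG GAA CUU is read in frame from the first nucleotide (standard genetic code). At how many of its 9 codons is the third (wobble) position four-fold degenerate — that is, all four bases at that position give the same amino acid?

4

Codon 1 CGA (Arg): third position 4-fold.
Codon 2 AAC (Asn): third position 2-fold.
Codon 3 AAG (Lys): third position 2-fold.
Codon 4 UUU (Phe): third position 2-fold.
Codon 5 CCC (Pro): third position 4-fold.
Codon 6 GAU (Asp): third position 2-fold.
Codon 7 CCG (Pro): third position 4-fold.
Codon 8 GAA (Glu): third position 2-fold.
Codon 9 CUU (Leu): third position 4-fold.
Four-fold degenerate third positions: 4.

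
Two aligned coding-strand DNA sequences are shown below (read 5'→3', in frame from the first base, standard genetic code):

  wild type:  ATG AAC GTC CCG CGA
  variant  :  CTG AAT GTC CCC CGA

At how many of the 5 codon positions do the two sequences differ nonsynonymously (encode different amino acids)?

Codon 1: ATG Met / CTG Leu — nonsynonymous.
Codon 2: AAC Asn / AAT Asn — synonymous.
Codon 3: GTC Val / GTC Val — identical.
Codon 4: CCG Pro / CCC Pro — synonymous.
Codon 5: CGA Arg / CGA Arg — identical.
Nonsynonymous differences: 1.

1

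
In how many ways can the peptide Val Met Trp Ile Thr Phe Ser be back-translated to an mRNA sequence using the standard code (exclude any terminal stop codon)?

576

Val: 4 codons.
Met: 1 codon.
Trp: 1 codon.
Ile: 3 codons.
Thr: 4 codons.
Phe: 2 codons.
Ser: 6 codons.
4 × 1 × 1 × 3 × 4 × 2 × 6 = 576.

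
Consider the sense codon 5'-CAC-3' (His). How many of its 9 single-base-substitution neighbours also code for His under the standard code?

1

Position 1: none → 0 synonymous.
Position 2: none → 0 synonymous.
Position 3: CAT → 1 synonymous.
Total: 0 + 0 + 1 = 1.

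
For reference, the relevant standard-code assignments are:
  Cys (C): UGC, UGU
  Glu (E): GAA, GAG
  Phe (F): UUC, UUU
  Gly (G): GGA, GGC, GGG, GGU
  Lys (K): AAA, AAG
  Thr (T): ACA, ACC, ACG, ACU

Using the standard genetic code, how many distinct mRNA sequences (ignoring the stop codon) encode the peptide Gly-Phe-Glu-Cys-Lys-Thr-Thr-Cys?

2048

Gly: 4 codons.
Phe: 2 codons.
Glu: 2 codons.
Cys: 2 codons.
Lys: 2 codons.
Thr: 4 codons.
Thr: 4 codons.
Cys: 2 codons.
4 × 2 × 2 × 2 × 2 × 4 × 4 × 2 = 2048.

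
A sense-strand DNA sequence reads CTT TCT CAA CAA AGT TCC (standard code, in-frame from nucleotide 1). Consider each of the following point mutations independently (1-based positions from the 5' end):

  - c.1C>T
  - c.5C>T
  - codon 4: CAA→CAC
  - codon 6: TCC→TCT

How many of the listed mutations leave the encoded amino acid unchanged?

Codon 1: CTT (Leu) → TTT (Phe) — missense.
Codon 2: TCT (Ser) → TTT (Phe) — missense.
Codon 4: CAA (Gln) → CAC (His) — missense.
Codon 6: TCC (Ser) → TCT (Ser) — synonymous.
Synonymous: 1 of 4.

1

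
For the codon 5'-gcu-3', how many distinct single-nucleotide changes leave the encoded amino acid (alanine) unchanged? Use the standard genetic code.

3

Position 1: none → 0 synonymous.
Position 2: none → 0 synonymous.
Position 3: GCC, GCA, GCG → 3 synonymous.
Total: 0 + 0 + 3 = 3.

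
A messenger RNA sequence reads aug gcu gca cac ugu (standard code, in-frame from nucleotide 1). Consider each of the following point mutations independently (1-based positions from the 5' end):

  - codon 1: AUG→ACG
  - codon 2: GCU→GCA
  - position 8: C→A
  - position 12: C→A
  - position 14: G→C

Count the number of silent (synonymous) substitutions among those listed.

1

Codon 1: AUG (Met) → ACG (Thr) — missense.
Codon 2: GCU (Ala) → GCA (Ala) — synonymous.
Codon 3: GCA (Ala) → GAA (Glu) — missense.
Codon 4: CAC (His) → CAA (Gln) — missense.
Codon 5: UGU (Cys) → UCU (Ser) — missense.
Synonymous: 1 of 5.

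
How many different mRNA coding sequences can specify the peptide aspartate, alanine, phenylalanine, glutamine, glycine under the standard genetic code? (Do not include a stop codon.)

Asp: 2 codons.
Ala: 4 codons.
Phe: 2 codons.
Gln: 2 codons.
Gly: 4 codons.
2 × 4 × 2 × 2 × 4 = 128.

128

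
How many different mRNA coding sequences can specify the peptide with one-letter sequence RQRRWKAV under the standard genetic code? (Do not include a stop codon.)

Arg: 6 codons.
Gln: 2 codons.
Arg: 6 codons.
Arg: 6 codons.
Trp: 1 codon.
Lys: 2 codons.
Ala: 4 codons.
Val: 4 codons.
6 × 2 × 6 × 6 × 1 × 2 × 4 × 4 = 13824.

13824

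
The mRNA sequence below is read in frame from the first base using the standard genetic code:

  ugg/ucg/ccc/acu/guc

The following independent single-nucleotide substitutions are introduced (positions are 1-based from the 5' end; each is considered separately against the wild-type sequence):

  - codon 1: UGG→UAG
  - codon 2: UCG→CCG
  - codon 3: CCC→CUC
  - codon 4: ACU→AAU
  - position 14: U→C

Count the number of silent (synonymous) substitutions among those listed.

0

Codon 1: UGG (Trp) → UAG (Stop) — nonsense.
Codon 2: UCG (Ser) → CCG (Pro) — missense.
Codon 3: CCC (Pro) → CUC (Leu) — missense.
Codon 4: ACU (Thr) → AAU (Asn) — missense.
Codon 5: GUC (Val) → GCC (Ala) — missense.
Synonymous: 0 of 5.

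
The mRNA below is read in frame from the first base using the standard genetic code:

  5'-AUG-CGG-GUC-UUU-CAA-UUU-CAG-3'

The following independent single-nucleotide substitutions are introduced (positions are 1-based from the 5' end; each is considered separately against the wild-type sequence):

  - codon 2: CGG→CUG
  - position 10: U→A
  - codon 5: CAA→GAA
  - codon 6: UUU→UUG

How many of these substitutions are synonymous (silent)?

0

Codon 2: CGG (Arg) → CUG (Leu) — missense.
Codon 4: UUU (Phe) → AUU (Ile) — missense.
Codon 5: CAA (Gln) → GAA (Glu) — missense.
Codon 6: UUU (Phe) → UUG (Leu) — missense.
Synonymous: 0 of 4.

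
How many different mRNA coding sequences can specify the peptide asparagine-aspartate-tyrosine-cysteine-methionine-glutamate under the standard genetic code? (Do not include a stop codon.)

Asn: 2 codons.
Asp: 2 codons.
Tyr: 2 codons.
Cys: 2 codons.
Met: 1 codon.
Glu: 2 codons.
2 × 2 × 2 × 2 × 1 × 2 = 32.

32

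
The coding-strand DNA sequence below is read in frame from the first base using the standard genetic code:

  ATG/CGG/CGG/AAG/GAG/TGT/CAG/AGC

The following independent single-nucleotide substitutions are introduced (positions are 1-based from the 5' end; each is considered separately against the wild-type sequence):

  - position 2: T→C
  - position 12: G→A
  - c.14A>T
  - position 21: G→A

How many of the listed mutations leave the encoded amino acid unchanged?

2

Codon 1: ATG (Met) → ACG (Thr) — missense.
Codon 4: AAG (Lys) → AAA (Lys) — synonymous.
Codon 5: GAG (Glu) → GTG (Val) — missense.
Codon 7: CAG (Gln) → CAA (Gln) — synonymous.
Synonymous: 2 of 4.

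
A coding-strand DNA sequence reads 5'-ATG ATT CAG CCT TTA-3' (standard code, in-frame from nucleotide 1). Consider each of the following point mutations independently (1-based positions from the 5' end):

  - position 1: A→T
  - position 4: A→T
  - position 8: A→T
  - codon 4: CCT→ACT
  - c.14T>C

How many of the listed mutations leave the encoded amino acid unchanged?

0

Codon 1: ATG (Met) → TTG (Leu) — missense.
Codon 2: ATT (Ile) → TTT (Phe) — missense.
Codon 3: CAG (Gln) → CTG (Leu) — missense.
Codon 4: CCT (Pro) → ACT (Thr) — missense.
Codon 5: TTA (Leu) → TCA (Ser) — missense.
Synonymous: 0 of 5.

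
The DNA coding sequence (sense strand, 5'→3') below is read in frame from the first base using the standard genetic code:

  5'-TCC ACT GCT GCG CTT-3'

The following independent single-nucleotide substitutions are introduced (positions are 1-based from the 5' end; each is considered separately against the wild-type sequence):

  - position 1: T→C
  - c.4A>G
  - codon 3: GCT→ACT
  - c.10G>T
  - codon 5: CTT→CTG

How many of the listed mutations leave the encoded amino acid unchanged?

Codon 1: TCC (Ser) → CCC (Pro) — missense.
Codon 2: ACT (Thr) → GCT (Ala) — missense.
Codon 3: GCT (Ala) → ACT (Thr) — missense.
Codon 4: GCG (Ala) → TCG (Ser) — missense.
Codon 5: CTT (Leu) → CTG (Leu) — synonymous.
Synonymous: 1 of 5.

1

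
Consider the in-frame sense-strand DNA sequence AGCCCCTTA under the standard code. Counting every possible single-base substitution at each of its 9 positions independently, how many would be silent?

Codon 1 (AGC, Ser): 1 synonymous substitution.
Codon 2 (CCC, Pro): 3 synonymous substitutions.
Codon 3 (TTA, Leu): 2 synonymous substitutions.
Total: 1 + 3 + 2 = 6.

6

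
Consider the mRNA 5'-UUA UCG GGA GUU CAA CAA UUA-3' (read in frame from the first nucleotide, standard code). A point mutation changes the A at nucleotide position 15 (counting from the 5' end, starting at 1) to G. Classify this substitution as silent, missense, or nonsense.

Position 15 falls in codon 5: CAA → Gln.
After the substitution the codon is CAG → Gln.
Both encode Gln, so the change is synonymous.

silent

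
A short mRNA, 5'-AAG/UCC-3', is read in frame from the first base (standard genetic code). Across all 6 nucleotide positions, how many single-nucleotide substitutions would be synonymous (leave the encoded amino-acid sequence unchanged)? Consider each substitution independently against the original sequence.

Codon 1 (AAG, Lys): 1 synonymous substitution.
Codon 2 (UCC, Ser): 3 synonymous substitutions.
Total: 1 + 3 = 4.

4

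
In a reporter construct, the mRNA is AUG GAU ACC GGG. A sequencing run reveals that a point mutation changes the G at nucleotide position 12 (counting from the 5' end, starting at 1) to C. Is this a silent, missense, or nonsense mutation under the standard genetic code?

silent

Position 12 falls in codon 4: GGG → Gly.
After the substitution the codon is GGC → Gly.
Both encode Gly, so the change is synonymous.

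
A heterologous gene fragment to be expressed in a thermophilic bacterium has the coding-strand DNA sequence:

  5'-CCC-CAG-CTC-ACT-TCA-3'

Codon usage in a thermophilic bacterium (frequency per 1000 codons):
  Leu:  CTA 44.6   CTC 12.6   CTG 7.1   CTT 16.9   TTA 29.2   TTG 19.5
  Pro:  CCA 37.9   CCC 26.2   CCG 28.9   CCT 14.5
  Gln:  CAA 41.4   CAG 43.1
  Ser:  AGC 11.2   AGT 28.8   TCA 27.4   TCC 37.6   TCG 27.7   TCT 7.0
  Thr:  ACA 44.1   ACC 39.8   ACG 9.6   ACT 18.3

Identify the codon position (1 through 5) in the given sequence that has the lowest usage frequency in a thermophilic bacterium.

Codon 1 CCC (Pro): 26.2 per 1000.
Codon 2 CAG (Gln): 43.1 per 1000.
Codon 3 CTC (Leu): 12.6 per 1000.
Codon 4 ACT (Thr): 18.3 per 1000.
Codon 5 TCA (Ser): 27.4 per 1000.
Lowest frequency is 12.6 at codon 3.

3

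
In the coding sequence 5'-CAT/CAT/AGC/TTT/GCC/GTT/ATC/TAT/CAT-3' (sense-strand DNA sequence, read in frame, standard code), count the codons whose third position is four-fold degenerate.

Codon 1 CAT (His): third position 2-fold.
Codon 2 CAT (His): third position 2-fold.
Codon 3 AGC (Ser): third position 2-fold.
Codon 4 TTT (Phe): third position 2-fold.
Codon 5 GCC (Ala): third position 4-fold.
Codon 6 GTT (Val): third position 4-fold.
Codon 7 ATC (Ile): third position 3-fold.
Codon 8 TAT (Tyr): third position 2-fold.
Codon 9 CAT (His): third position 2-fold.
Four-fold degenerate third positions: 2.

2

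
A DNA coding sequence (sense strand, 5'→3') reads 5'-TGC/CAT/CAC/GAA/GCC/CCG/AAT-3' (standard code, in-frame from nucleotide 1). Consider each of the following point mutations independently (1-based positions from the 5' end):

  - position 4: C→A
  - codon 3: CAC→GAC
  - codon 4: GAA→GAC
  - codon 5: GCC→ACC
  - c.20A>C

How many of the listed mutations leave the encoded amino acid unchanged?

Codon 2: CAT (His) → AAT (Asn) — missense.
Codon 3: CAC (His) → GAC (Asp) — missense.
Codon 4: GAA (Glu) → GAC (Asp) — missense.
Codon 5: GCC (Ala) → ACC (Thr) — missense.
Codon 7: AAT (Asn) → ACT (Thr) — missense.
Synonymous: 0 of 5.

0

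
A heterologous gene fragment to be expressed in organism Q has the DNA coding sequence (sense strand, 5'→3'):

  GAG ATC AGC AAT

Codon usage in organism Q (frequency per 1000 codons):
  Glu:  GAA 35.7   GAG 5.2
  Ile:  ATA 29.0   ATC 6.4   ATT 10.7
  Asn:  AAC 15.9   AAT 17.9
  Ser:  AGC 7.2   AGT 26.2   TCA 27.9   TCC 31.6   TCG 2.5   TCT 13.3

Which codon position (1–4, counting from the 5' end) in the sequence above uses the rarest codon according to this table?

Codon 1 GAG (Glu): 5.2 per 1000.
Codon 2 ATC (Ile): 6.4 per 1000.
Codon 3 AGC (Ser): 7.2 per 1000.
Codon 4 AAT (Asn): 17.9 per 1000.
Lowest frequency is 5.2 at codon 1.

1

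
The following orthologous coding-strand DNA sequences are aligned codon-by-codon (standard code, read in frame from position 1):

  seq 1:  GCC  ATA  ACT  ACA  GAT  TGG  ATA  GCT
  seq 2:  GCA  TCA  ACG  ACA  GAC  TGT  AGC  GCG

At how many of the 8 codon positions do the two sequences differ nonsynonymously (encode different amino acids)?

3

Codon 1: GCC Ala / GCA Ala — synonymous.
Codon 2: ATA Ile / TCA Ser — nonsynonymous.
Codon 3: ACT Thr / ACG Thr — synonymous.
Codon 4: ACA Thr / ACA Thr — identical.
Codon 5: GAT Asp / GAC Asp — synonymous.
Codon 6: TGG Trp / TGT Cys — nonsynonymous.
Codon 7: ATA Ile / AGC Ser — nonsynonymous.
Codon 8: GCT Ala / GCG Ala — synonymous.
Nonsynonymous differences: 3.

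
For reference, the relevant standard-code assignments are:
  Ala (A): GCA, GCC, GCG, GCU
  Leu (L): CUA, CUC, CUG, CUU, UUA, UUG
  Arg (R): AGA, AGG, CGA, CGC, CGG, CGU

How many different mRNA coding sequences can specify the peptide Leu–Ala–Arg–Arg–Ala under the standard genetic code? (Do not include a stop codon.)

3456

Leu: 6 codons.
Ala: 4 codons.
Arg: 6 codons.
Arg: 6 codons.
Ala: 4 codons.
6 × 4 × 6 × 6 × 4 = 3456.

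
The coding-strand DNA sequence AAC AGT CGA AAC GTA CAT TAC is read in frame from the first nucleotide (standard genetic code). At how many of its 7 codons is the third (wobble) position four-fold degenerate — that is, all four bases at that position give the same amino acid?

2

Codon 1 AAC (Asn): third position 2-fold.
Codon 2 AGT (Ser): third position 2-fold.
Codon 3 CGA (Arg): third position 4-fold.
Codon 4 AAC (Asn): third position 2-fold.
Codon 5 GTA (Val): third position 4-fold.
Codon 6 CAT (His): third position 2-fold.
Codon 7 TAC (Tyr): third position 2-fold.
Four-fold degenerate third positions: 2.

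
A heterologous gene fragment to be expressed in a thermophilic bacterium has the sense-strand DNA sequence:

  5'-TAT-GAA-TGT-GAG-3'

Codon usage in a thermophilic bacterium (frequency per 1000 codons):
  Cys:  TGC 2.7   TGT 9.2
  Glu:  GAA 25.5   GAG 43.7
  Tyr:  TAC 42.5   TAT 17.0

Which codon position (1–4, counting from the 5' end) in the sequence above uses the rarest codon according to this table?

3

Codon 1 TAT (Tyr): 17.0 per 1000.
Codon 2 GAA (Glu): 25.5 per 1000.
Codon 3 TGT (Cys): 9.2 per 1000.
Codon 4 GAG (Glu): 43.7 per 1000.
Lowest frequency is 9.2 at codon 3.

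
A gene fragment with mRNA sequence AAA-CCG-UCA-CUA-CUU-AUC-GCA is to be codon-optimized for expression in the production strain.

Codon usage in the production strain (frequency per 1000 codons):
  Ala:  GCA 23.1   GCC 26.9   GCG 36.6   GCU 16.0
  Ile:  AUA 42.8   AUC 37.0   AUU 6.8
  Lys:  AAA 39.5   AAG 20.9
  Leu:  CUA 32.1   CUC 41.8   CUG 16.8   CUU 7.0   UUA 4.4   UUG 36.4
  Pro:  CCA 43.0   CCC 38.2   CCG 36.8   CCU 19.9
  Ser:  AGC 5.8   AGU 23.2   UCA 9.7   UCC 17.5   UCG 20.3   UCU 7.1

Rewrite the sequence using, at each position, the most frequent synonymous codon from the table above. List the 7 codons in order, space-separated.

AAA CCA AGU CUC CUC AUA GCG

Codon 1 (Lys): best is AAA at 39.5.
Codon 2 (Pro): best is CCA at 43.0.
Codon 3 (Ser): best is AGU at 23.2.
Codon 4 (Leu): best is CUC at 41.8.
Codon 5 (Leu): best is CUC at 41.8.
Codon 6 (Ile): best is AUA at 42.8.
Codon 7 (Ala): best is GCG at 36.6.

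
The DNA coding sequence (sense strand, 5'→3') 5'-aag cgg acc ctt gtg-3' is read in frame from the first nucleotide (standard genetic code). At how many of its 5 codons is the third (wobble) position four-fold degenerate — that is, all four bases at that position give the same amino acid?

Codon 1 AAG (Lys): third position 2-fold.
Codon 2 CGG (Arg): third position 4-fold.
Codon 3 ACC (Thr): third position 4-fold.
Codon 4 CTT (Leu): third position 4-fold.
Codon 5 GTG (Val): third position 4-fold.
Four-fold degenerate third positions: 4.

4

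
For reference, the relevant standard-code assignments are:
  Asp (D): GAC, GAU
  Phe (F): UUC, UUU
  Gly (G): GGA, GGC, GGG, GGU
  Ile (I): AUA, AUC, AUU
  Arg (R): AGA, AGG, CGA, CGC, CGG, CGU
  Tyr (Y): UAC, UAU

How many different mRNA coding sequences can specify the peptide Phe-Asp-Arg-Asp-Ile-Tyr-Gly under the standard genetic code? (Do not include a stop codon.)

Phe: 2 codons.
Asp: 2 codons.
Arg: 6 codons.
Asp: 2 codons.
Ile: 3 codons.
Tyr: 2 codons.
Gly: 4 codons.
2 × 2 × 6 × 2 × 3 × 2 × 4 = 1152.

1152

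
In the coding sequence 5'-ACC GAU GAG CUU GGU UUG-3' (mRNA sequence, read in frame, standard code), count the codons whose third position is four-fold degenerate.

3

Codon 1 ACC (Thr): third position 4-fold.
Codon 2 GAU (Asp): third position 2-fold.
Codon 3 GAG (Glu): third position 2-fold.
Codon 4 CUU (Leu): third position 4-fold.
Codon 5 GGU (Gly): third position 4-fold.
Codon 6 UUG (Leu): third position 2-fold.
Four-fold degenerate third positions: 3.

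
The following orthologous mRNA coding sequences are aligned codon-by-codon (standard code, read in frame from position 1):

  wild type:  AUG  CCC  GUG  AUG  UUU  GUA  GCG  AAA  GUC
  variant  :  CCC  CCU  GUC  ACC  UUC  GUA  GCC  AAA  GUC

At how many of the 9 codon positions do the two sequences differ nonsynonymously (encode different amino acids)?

2

Codon 1: AUG Met / CCC Pro — nonsynonymous.
Codon 2: CCC Pro / CCU Pro — synonymous.
Codon 3: GUG Val / GUC Val — synonymous.
Codon 4: AUG Met / ACC Thr — nonsynonymous.
Codon 5: UUU Phe / UUC Phe — synonymous.
Codon 6: GUA Val / GUA Val — identical.
Codon 7: GCG Ala / GCC Ala — synonymous.
Codon 8: AAA Lys / AAA Lys — identical.
Codon 9: GUC Val / GUC Val — identical.
Nonsynonymous differences: 2.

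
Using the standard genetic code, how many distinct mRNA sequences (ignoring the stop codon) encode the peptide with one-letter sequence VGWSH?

192

Val: 4 codons.
Gly: 4 codons.
Trp: 1 codon.
Ser: 6 codons.
His: 2 codons.
4 × 4 × 1 × 6 × 2 = 192.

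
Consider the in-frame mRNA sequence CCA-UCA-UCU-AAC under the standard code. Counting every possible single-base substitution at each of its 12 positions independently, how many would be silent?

10

Codon 1 (CCA, Pro): 3 synonymous substitutions.
Codon 2 (UCA, Ser): 3 synonymous substitutions.
Codon 3 (UCU, Ser): 3 synonymous substitutions.
Codon 4 (AAC, Asn): 1 synonymous substitution.
Total: 3 + 3 + 3 + 1 = 10.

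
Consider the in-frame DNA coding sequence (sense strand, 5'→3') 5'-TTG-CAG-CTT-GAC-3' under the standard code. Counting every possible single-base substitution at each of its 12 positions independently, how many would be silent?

Codon 1 (TTG, Leu): 2 synonymous substitutions.
Codon 2 (CAG, Gln): 1 synonymous substitution.
Codon 3 (CTT, Leu): 3 synonymous substitutions.
Codon 4 (GAC, Asp): 1 synonymous substitution.
Total: 2 + 1 + 3 + 1 = 7.

7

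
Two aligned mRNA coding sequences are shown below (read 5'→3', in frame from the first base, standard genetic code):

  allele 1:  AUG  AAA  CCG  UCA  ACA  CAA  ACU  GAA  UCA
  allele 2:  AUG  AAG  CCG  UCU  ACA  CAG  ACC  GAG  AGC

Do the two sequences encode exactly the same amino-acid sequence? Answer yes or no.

Codon 1: AUG Met / AUG Met — identical.
Codon 2: AAA Lys / AAG Lys — synonymous.
Codon 3: CCG Pro / CCG Pro — identical.
Codon 4: UCA Ser / UCU Ser — synonymous.
Codon 5: ACA Thr / ACA Thr — identical.
Codon 6: CAA Gln / CAG Gln — synonymous.
Codon 7: ACU Thr / ACC Thr — synonymous.
Codon 8: GAA Glu / GAG Glu — synonymous.
Codon 9: UCA Ser / AGC Ser — synonymous.
Nonsynonymous differences: 0 → same protein.

yes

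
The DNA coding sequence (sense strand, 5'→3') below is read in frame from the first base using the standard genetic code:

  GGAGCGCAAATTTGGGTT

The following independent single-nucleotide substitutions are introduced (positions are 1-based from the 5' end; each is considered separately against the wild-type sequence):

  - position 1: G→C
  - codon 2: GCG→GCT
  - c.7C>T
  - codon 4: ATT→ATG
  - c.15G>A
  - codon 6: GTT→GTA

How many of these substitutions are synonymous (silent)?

Codon 1: GGA (Gly) → CGA (Arg) — missense.
Codon 2: GCG (Ala) → GCT (Ala) — synonymous.
Codon 3: CAA (Gln) → TAA (Stop) — nonsense.
Codon 4: ATT (Ile) → ATG (Met) — missense.
Codon 5: TGG (Trp) → TGA (Stop) — nonsense.
Codon 6: GTT (Val) → GTA (Val) — synonymous.
Synonymous: 2 of 6.

2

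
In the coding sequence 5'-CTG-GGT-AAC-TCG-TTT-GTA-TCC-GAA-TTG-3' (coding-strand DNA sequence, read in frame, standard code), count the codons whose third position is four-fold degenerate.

Codon 1 CTG (Leu): third position 4-fold.
Codon 2 GGT (Gly): third position 4-fold.
Codon 3 AAC (Asn): third position 2-fold.
Codon 4 TCG (Ser): third position 4-fold.
Codon 5 TTT (Phe): third position 2-fold.
Codon 6 GTA (Val): third position 4-fold.
Codon 7 TCC (Ser): third position 4-fold.
Codon 8 GAA (Glu): third position 2-fold.
Codon 9 TTG (Leu): third position 2-fold.
Four-fold degenerate third positions: 5.

5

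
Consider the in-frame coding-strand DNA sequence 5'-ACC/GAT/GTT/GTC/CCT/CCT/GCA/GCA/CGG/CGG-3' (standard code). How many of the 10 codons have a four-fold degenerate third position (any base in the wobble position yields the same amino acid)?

Codon 1 ACC (Thr): third position 4-fold.
Codon 2 GAT (Asp): third position 2-fold.
Codon 3 GTT (Val): third position 4-fold.
Codon 4 GTC (Val): third position 4-fold.
Codon 5 CCT (Pro): third position 4-fold.
Codon 6 CCT (Pro): third position 4-fold.
Codon 7 GCA (Ala): third position 4-fold.
Codon 8 GCA (Ala): third position 4-fold.
Codon 9 CGG (Arg): third position 4-fold.
Codon 10 CGG (Arg): third position 4-fold.
Four-fold degenerate third positions: 9.

9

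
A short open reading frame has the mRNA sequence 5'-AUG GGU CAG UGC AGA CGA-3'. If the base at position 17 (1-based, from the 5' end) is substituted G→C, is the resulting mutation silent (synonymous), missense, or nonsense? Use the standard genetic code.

missense

Position 17 falls in codon 6: CGA → Arg.
After the substitution the codon is CCA → Pro.
Arg ≠ Pro, so this is a missense mutation.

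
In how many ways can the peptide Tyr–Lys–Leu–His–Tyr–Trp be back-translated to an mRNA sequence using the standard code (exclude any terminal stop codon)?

96

Tyr: 2 codons.
Lys: 2 codons.
Leu: 6 codons.
His: 2 codons.
Tyr: 2 codons.
Trp: 1 codon.
2 × 2 × 6 × 2 × 2 × 1 = 96.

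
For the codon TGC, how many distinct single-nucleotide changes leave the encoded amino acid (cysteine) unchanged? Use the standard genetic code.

1

Position 1: none → 0 synonymous.
Position 2: none → 0 synonymous.
Position 3: TGT → 1 synonymous.
Total: 0 + 0 + 1 = 1.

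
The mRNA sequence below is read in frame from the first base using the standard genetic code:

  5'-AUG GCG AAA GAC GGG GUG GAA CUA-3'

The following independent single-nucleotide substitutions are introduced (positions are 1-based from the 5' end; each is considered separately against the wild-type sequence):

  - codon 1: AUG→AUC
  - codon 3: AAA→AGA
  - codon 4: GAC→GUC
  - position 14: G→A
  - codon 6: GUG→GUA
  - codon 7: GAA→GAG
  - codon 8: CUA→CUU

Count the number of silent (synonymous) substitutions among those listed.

3

Codon 1: AUG (Met) → AUC (Ile) — missense.
Codon 3: AAA (Lys) → AGA (Arg) — missense.
Codon 4: GAC (Asp) → GUC (Val) — missense.
Codon 5: GGG (Gly) → GAG (Glu) — missense.
Codon 6: GUG (Val) → GUA (Val) — synonymous.
Codon 7: GAA (Glu) → GAG (Glu) — synonymous.
Codon 8: CUA (Leu) → CUU (Leu) — synonymous.
Synonymous: 3 of 7.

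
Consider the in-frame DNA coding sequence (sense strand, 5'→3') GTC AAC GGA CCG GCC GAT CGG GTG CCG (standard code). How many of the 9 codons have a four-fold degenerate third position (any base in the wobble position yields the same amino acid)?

Codon 1 GTC (Val): third position 4-fold.
Codon 2 AAC (Asn): third position 2-fold.
Codon 3 GGA (Gly): third position 4-fold.
Codon 4 CCG (Pro): third position 4-fold.
Codon 5 GCC (Ala): third position 4-fold.
Codon 6 GAT (Asp): third position 2-fold.
Codon 7 CGG (Arg): third position 4-fold.
Codon 8 GTG (Val): third position 4-fold.
Codon 9 CCG (Pro): third position 4-fold.
Four-fold degenerate third positions: 7.

7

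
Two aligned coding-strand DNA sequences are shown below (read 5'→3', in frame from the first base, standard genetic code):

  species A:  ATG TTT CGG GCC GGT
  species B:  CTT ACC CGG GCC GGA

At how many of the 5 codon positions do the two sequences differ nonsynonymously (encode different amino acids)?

Codon 1: ATG Met / CTT Leu — nonsynonymous.
Codon 2: TTT Phe / ACC Thr — nonsynonymous.
Codon 3: CGG Arg / CGG Arg — identical.
Codon 4: GCC Ala / GCC Ala — identical.
Codon 5: GGT Gly / GGA Gly — synonymous.
Nonsynonymous differences: 2.

2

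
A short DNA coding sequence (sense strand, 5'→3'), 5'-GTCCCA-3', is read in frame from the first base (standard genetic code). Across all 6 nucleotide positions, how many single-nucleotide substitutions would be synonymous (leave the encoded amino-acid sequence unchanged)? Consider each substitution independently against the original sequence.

Codon 1 (GTC, Val): 3 synonymous substitutions.
Codon 2 (CCA, Pro): 3 synonymous substitutions.
Total: 3 + 3 = 6.

6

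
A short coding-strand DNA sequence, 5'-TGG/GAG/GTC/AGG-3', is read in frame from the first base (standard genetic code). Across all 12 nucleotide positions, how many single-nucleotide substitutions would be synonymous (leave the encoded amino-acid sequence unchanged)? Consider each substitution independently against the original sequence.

6

Codon 1 (TGG, Trp): 0 synonymous substitutions.
Codon 2 (GAG, Glu): 1 synonymous substitution.
Codon 3 (GTC, Val): 3 synonymous substitutions.
Codon 4 (AGG, Arg): 2 synonymous substitutions.
Total: 0 + 1 + 3 + 2 = 6.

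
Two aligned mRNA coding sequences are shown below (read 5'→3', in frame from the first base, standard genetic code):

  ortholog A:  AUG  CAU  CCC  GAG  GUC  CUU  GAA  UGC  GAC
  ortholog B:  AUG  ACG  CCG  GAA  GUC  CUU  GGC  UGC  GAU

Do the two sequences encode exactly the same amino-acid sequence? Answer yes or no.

no

Codon 1: AUG Met / AUG Met — identical.
Codon 2: CAU His / ACG Thr — nonsynonymous.
Codon 3: CCC Pro / CCG Pro — synonymous.
Codon 4: GAG Glu / GAA Glu — synonymous.
Codon 5: GUC Val / GUC Val — identical.
Codon 6: CUU Leu / CUU Leu — identical.
Codon 7: GAA Glu / GGC Gly — nonsynonymous.
Codon 8: UGC Cys / UGC Cys — identical.
Codon 9: GAC Asp / GAU Asp — synonymous.
Nonsynonymous differences: 2 → different protein.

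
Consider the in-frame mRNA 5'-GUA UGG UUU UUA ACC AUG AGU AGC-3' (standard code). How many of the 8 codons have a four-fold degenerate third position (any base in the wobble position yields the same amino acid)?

Codon 1 GUA (Val): third position 4-fold.
Codon 2 UGG (Trp): third position 1-fold.
Codon 3 UUU (Phe): third position 2-fold.
Codon 4 UUA (Leu): third position 2-fold.
Codon 5 ACC (Thr): third position 4-fold.
Codon 6 AUG (Met): third position 1-fold.
Codon 7 AGU (Ser): third position 2-fold.
Codon 8 AGC (Ser): third position 2-fold.
Four-fold degenerate third positions: 2.

2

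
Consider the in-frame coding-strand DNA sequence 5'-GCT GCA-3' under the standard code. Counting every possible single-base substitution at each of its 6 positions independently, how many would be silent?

Codon 1 (GCT, Ala): 3 synonymous substitutions.
Codon 2 (GCA, Ala): 3 synonymous substitutions.
Total: 3 + 3 = 6.

6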